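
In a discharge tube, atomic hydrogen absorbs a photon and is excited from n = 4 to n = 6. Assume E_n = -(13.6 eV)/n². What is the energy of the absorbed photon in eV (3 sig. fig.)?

E_6 = −13.60/36 = −0.3778 eV and E_4 = −13.60/16 = −0.8500 eV.
The photon energy is |E_6 − E_4| = 0.472 eV.

0.472 eV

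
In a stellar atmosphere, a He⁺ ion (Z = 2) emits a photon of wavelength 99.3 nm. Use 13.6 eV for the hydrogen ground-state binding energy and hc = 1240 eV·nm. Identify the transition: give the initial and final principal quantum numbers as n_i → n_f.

The photon energy is ΔE = hc/λ = 1240 / 99.3 = 12.49 eV.
With Z = 2, ΔE = 54.40 × (1/n_f² − 1/n_i²), so 1/n_f² − 1/n_i² = 0.2295.
Trying n_f = 2 gives 1/n_i² = 0.02045, i.e. n_i ≈ 7; this pair matches.

n_i = 7, n_f = 2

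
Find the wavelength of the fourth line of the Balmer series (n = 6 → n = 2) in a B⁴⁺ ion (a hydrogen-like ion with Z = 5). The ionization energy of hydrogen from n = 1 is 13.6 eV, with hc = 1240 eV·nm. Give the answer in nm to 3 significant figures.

The Balmer series terminates on n_f = 2; the fourth line has n_i = 2+4 = 6.
ΔE = 340.0 × (1/2² − 1/6²) = 75.56 eV.
λ = 1240 / 75.56 = 16.4 nm.

16.4 nm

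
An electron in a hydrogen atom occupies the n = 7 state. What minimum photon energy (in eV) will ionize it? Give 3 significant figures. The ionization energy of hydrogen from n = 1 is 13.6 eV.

0.278 eV

E_7 = −13.60/49 = −0.278 eV, so ionization (to E = 0) requires 0.278 eV.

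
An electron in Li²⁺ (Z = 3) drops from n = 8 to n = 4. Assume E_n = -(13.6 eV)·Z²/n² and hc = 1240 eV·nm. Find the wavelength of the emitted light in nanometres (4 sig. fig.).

For Z = 3 the level energies scale as Z², so the effective Rydberg energy is 13.6 × 9 = 122.4 eV.
ΔE = 122.4 × (1/4² − 1/8²) = 122.4 × 0.04688 = 5.738 eV.
λ = hc/ΔE = 1240 / 5.738 = 216.1 nm.

216.1 nm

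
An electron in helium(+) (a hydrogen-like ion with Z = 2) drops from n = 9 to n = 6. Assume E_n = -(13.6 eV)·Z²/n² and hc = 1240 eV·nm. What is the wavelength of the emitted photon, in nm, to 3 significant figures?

1480 nm

For Z = 2 the level energies scale as Z², so the effective Rydberg energy is 13.6 × 4 = 54.40 eV.
ΔE = 54.40 × (1/6² − 1/9²) = 54.40 × 0.01543 = 0.8395 eV.
λ = hc/ΔE = 1240 / 0.8395 = 1480 nm.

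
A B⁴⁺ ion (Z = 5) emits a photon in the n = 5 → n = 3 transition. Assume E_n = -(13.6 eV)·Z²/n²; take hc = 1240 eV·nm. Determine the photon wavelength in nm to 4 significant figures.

For Z = 5 the level energies scale as Z², so the effective Rydberg energy is 13.6 × 25 = 340.0 eV.
ΔE = 340.0 × (1/3² − 1/5²) = 340.0 × 0.07111 = 24.18 eV.
λ = hc/ΔE = 1240 / 24.18 = 51.29 nm.

51.29 nm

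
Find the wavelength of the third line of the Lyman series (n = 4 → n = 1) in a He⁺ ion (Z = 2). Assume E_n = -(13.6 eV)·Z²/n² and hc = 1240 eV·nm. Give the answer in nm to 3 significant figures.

24.3 nm

The Lyman series terminates on n_f = 1; the third line has n_i = 1+3 = 4.
ΔE = 54.40 × (1/1² − 1/4²) = 51.00 eV.
λ = 1240 / 51.00 = 24.3 nm.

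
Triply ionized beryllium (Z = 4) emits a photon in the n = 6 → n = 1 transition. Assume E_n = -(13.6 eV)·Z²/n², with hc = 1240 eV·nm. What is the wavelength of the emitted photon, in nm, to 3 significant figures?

For Z = 4 the level energies scale as Z², so the effective Rydberg energy is 13.6 × 16 = 217.6 eV.
ΔE = 217.6 × (1/1² − 1/6²) = 217.6 × 0.9722 = 211.6 eV.
λ = hc/ΔE = 1240 / 211.6 = 5.86 nm.

5.86 nm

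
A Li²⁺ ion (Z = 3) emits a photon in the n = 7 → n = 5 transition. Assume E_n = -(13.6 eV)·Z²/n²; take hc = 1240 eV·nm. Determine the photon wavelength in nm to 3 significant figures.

517 nm

For Z = 3 the level energies scale as Z², so the effective Rydberg energy is 13.6 × 9 = 122.4 eV.
ΔE = 122.4 × (1/5² − 1/7²) = 122.4 × 0.01959 = 2.398 eV.
λ = hc/ΔE = 1240 / 2.398 = 517 nm.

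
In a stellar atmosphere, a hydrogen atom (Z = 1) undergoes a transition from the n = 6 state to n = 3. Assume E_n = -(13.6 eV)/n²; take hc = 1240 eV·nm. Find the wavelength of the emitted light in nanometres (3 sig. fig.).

1090 nm

ΔE = 13.60 × (1/3² − 1/6²) = 13.60 × 0.08333 = 1.133 eV.
λ = hc/ΔE = 1240 / 1.133 = 1090 nm.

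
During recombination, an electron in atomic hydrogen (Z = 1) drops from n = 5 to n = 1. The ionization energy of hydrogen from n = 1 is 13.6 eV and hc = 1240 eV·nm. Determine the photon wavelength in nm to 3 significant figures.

95.0 nm

ΔE = 13.60 × (1/1² − 1/5²) = 13.60 × 0.9600 = 13.06 eV.
λ = hc/ΔE = 1240 / 13.06 = 95.0 nm.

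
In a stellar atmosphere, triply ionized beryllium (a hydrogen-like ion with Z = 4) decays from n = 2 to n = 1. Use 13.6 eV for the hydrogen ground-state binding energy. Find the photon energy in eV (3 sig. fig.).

The Bohr energies scale as Z², so for Z = 4: E_n = −217.6/n² eV.
E_2 = −217.6/4 = −54.40 eV and E_1 = −217.6/1 = −217.6 eV.
The photon energy is |E_2 − E_1| = 163 eV.

163 eV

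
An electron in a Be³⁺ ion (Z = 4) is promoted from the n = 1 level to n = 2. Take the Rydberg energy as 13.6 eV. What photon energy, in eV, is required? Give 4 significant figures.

163.2 eV

The Bohr energies scale as Z², so for Z = 4: E_n = −217.6/n² eV.
E_2 = −217.6/4 = −54.40 eV and E_1 = −217.6/1 = −217.6 eV.
The photon energy is |E_2 − E_1| = 163.2 eV.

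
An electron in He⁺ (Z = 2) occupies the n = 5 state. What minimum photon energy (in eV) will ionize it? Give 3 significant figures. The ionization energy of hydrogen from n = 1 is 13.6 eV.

E_n = −13.6 Z²/n² = −54.40/n² eV for Z = 2.
E_5 = −54.40/25 = −2.18 eV, so ionization (to E = 0) requires 2.18 eV.

2.18 eV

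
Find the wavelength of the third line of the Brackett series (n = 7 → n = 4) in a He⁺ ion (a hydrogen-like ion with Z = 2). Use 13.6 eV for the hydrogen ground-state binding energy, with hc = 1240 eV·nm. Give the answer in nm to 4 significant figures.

541.5 nm

The Brackett series terminates on n_f = 4; the third line has n_i = 4+3 = 7.
ΔE = 54.40 × (1/4² − 1/7²) = 2.290 eV.
λ = 1240 / 2.290 = 541.5 nm.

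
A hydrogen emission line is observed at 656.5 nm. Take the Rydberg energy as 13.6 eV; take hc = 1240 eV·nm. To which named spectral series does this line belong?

Balmer

ΔE = 1240/656.5 = 1.889 eV.
This matches 13.6 × (1/2² − 1/3²), so n_f = 2: the Balmer series.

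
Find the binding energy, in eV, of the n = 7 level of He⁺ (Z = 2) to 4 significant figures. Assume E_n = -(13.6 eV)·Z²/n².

E_n = −13.6 Z²/n² = −54.40/n² eV for Z = 2.
E_7 = −54.40/49 = −1.110 eV, so ionization (to E = 0) requires 1.110 eV.

1.110 eV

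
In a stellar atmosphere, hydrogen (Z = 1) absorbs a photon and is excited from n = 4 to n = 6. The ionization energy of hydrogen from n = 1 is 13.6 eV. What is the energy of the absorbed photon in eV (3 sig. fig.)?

0.472 eV

E_6 = −13.60/36 = −0.3778 eV and E_4 = −13.60/16 = −0.8500 eV.
The photon energy is |E_6 − E_4| = 0.472 eV.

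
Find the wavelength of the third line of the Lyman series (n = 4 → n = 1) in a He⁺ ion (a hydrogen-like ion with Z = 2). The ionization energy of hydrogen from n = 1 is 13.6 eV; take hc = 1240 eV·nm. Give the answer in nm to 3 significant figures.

The Lyman series terminates on n_f = 1; the third line has n_i = 1+3 = 4.
ΔE = 54.40 × (1/1² − 1/4²) = 51.00 eV.
λ = 1240 / 51.00 = 24.3 nm.

24.3 nm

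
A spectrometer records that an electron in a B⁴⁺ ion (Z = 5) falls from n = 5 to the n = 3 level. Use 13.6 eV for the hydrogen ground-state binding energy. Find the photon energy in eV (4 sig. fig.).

The Bohr energies scale as Z², so for Z = 5: E_n = −340.0/n² eV.
E_5 = −340.0/25 = −13.60 eV and E_3 = −340.0/9 = −37.78 eV.
The photon energy is |E_5 − E_3| = 24.18 eV.

24.18 eV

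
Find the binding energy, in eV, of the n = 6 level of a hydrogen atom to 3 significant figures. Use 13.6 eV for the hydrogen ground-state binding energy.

0.378 eV

E_6 = −13.60/36 = −0.378 eV, so ionization (to E = 0) requires 0.378 eV.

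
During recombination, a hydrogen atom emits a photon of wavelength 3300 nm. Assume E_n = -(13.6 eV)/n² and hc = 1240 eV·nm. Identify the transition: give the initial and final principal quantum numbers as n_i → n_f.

n_i = 9, n_f = 5

The photon energy is ΔE = hc/λ = 1240 / 3300 = 0.3758 eV.
With Z = 1, ΔE = 13.60 × (1/n_f² − 1/n_i²), so 1/n_f² − 1/n_i² = 0.02763.
Trying n_f = 5 gives 1/n_i² = 0.01237, i.e. n_i ≈ 9; this pair matches.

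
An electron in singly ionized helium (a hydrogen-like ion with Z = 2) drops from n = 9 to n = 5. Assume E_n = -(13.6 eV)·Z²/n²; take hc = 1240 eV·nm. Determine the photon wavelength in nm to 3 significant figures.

824 nm

For Z = 2 the level energies scale as Z², so the effective Rydberg energy is 13.6 × 4 = 54.40 eV.
ΔE = 54.40 × (1/5² − 1/9²) = 54.40 × 0.02765 = 1.504 eV.
λ = hc/ΔE = 1240 / 1.504 = 824 nm.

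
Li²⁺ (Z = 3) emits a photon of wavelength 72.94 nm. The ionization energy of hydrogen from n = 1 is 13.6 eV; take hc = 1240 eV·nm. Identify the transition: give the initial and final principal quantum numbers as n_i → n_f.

The photon energy is ΔE = hc/λ = 1240 / 72.94 = 17.00 eV.
With Z = 3, ΔE = 122.4 × (1/n_f² − 1/n_i²), so 1/n_f² − 1/n_i² = 0.1389.
Trying n_f = 2 gives 1/n_i² = 0.1111, i.e. n_i ≈ 3; this pair matches.

n_i = 3, n_f = 2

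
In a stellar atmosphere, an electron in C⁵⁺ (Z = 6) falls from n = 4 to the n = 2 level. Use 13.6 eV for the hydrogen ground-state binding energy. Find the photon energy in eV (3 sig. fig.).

91.8 eV

The Bohr energies scale as Z², so for Z = 6: E_n = −489.6/n² eV.
E_4 = −489.6/16 = −30.60 eV and E_2 = −489.6/4 = −122.4 eV.
The photon energy is |E_4 − E_2| = 91.8 eV.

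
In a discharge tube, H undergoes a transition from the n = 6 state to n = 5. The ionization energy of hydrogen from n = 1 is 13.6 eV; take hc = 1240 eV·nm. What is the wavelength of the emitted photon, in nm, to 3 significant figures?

7460 nm

ΔE = 13.60 × (1/5² − 1/6²) = 13.60 × 0.01222 = 0.1662 eV.
λ = hc/ΔE = 1240 / 0.1662 = 7460 nm.
This line belongs to the Pfund series.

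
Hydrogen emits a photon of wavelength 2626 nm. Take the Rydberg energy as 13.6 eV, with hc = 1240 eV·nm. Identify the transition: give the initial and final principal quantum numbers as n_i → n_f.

The photon energy is ΔE = hc/λ = 1240 / 2626 = 0.4722 eV.
With Z = 1, ΔE = 13.60 × (1/n_f² − 1/n_i²), so 1/n_f² − 1/n_i² = 0.03472.
Trying n_f = 4 gives 1/n_i² = 0.02778, i.e. n_i ≈ 6; this pair matches.

n_i = 6, n_f = 4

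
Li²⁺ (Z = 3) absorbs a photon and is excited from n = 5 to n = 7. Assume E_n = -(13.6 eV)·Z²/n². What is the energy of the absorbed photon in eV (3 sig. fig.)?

The Bohr energies scale as Z², so for Z = 3: E_n = −122.4/n² eV.
E_7 = −122.4/49 = −2.498 eV and E_5 = −122.4/25 = −4.896 eV.
The photon energy is |E_7 − E_5| = 2.40 eV.

2.40 eV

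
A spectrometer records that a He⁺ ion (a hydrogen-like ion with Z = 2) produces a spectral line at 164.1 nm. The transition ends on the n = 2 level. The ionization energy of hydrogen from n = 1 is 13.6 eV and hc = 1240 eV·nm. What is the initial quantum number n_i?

The photon energy is ΔE = hc/λ = 1240 / 164.1 = 7.556 eV.
With Z = 2, ΔE = 54.40 × (1/n_f² − 1/n_i²), so 1/n_f² − 1/n_i² = 0.1389.
With n_f = 2: 1/n_i² = 1/4 − 0.1389 = 0.1111, so n_i ≈ 3.00.

n_i = 3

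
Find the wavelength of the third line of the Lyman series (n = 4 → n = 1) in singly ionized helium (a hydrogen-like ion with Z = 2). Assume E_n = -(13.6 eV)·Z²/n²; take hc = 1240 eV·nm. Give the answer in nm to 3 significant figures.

24.3 nm

The Lyman series terminates on n_f = 1; the third line has n_i = 1+3 = 4.
ΔE = 54.40 × (1/1² − 1/4²) = 51.00 eV.
λ = 1240 / 51.00 = 24.3 nm.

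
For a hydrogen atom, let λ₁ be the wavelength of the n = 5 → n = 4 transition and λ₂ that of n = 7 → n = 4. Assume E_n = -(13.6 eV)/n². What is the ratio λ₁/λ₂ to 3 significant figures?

1.87

λ ∝ 1/ΔE ∝ 1/(1/n_f² − 1/n_i²), and the Z² and hc factors cancel in the ratio.
λ₁/λ₂ = (1/4² − 1/7²)/(1/4² − 1/5²) = 0.04209/0.02250 = 1.87.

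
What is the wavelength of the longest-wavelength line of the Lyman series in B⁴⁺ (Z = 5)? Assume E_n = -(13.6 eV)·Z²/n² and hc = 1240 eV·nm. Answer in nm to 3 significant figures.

4.86 nm

The Lyman series terminates on n_f = 1; the first line has n_i = 1+1 = 2.
ΔE = 340.0 × (1/1² − 1/2²) = 255.0 eV.
λ = 1240 / 255.0 = 4.86 nm.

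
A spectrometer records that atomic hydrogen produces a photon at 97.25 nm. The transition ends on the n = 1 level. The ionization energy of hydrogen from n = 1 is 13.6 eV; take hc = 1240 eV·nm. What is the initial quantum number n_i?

The photon energy is ΔE = hc/λ = 1240 / 97.25 = 12.75 eV.
With Z = 1, ΔE = 13.60 × (1/n_f² − 1/n_i²), so 1/n_f² − 1/n_i² = 0.9375.
With n_f = 1: 1/n_i² = 1/1 − 0.9375 = 0.06245, so n_i ≈ 4.00.

n_i = 4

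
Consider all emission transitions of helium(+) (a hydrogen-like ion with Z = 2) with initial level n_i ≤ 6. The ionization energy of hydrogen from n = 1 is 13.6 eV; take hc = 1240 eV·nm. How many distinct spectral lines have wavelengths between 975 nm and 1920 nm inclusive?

Enumerate all n_i → n_f pairs with 1 ≤ n_f < n_i ≤ 6 and compute λ = 1240 / [13.6·4·(1/n_f² − 1/n_i²)].
Lines falling in [975, 1920] nm: 5→4 (1013 nm), 6→5 (1865 nm).

2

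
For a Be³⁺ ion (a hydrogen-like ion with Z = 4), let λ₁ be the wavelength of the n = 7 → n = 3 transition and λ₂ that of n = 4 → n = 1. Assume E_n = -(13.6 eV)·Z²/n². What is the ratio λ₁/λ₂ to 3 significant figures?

10.3

λ ∝ 1/ΔE ∝ 1/(1/n_f² − 1/n_i²), and the Z² and hc factors cancel in the ratio.
λ₁/λ₂ = (1/1² − 1/4²)/(1/3² − 1/7²) = 0.9375/0.09070 = 10.3.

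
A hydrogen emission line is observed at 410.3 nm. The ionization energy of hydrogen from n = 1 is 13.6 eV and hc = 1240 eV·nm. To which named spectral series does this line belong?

ΔE = 1240/410.3 = 3.022 eV.
This matches 13.6 × (1/2² − 1/6²), so n_f = 2: the Balmer series.

Balmer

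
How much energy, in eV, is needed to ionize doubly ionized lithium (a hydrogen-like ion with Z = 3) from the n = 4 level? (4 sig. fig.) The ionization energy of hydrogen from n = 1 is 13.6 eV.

E_n = −13.6 Z²/n² = −122.4/n² eV for Z = 3.
E_4 = −122.4/16 = −7.650 eV, so ionization (to E = 0) requires 7.650 eV.

7.650 eV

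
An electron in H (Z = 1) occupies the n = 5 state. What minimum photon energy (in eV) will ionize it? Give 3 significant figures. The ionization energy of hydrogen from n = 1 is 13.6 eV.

0.544 eV

E_5 = −13.60/25 = −0.544 eV, so ionization (to E = 0) requires 0.544 eV.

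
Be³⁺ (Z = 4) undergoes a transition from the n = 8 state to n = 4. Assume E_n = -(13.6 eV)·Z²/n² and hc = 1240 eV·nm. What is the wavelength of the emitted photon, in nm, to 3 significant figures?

122 nm

For Z = 4 the level energies scale as Z², so the effective Rydberg energy is 13.6 × 16 = 217.6 eV.
ΔE = 217.6 × (1/4² − 1/8²) = 217.6 × 0.04688 = 10.20 eV.
λ = hc/ΔE = 1240 / 10.20 = 122 nm.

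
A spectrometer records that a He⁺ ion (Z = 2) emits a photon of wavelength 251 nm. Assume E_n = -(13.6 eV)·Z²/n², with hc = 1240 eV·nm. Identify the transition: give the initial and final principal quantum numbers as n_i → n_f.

The photon energy is ΔE = hc/λ = 1240 / 251 = 4.940 eV.
With Z = 2, ΔE = 54.40 × (1/n_f² − 1/n_i²), so 1/n_f² − 1/n_i² = 0.09081.
Trying n_f = 3 gives 1/n_i² = 0.02030, i.e. n_i ≈ 7; this pair matches.

n_i = 7, n_f = 3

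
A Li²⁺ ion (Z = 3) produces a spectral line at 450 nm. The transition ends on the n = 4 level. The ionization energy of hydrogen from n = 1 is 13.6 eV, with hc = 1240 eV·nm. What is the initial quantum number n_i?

n_i = 5

The photon energy is ΔE = hc/λ = 1240 / 450 = 2.756 eV.
With Z = 3, ΔE = 122.4 × (1/n_f² − 1/n_i²), so 1/n_f² − 1/n_i² = 0.02251.
With n_f = 4: 1/n_i² = 1/16 − 0.02251 = 0.03999, so n_i ≈ 5.00.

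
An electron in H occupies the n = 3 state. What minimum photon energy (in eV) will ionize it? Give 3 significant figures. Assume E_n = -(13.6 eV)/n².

1.51 eV

E_3 = −13.60/9 = −1.51 eV, so ionization (to E = 0) requires 1.51 eV.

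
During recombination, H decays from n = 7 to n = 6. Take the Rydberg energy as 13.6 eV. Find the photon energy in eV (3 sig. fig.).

E_7 = −13.60/49 = −0.2776 eV and E_6 = −13.60/36 = −0.3778 eV.
The photon energy is |E_7 − E_6| = 0.100 eV.

0.100 eV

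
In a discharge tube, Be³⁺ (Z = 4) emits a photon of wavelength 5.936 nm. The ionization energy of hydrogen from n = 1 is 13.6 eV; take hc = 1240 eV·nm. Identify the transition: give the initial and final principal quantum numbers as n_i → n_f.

n_i = 5, n_f = 1

The photon energy is ΔE = hc/λ = 1240 / 5.936 = 208.9 eV.
With Z = 4, ΔE = 217.6 × (1/n_f² − 1/n_i²), so 1/n_f² − 1/n_i² = 0.9600.
Trying n_f = 1 gives 1/n_i² = 0.04001, i.e. n_i ≈ 5; this pair matches.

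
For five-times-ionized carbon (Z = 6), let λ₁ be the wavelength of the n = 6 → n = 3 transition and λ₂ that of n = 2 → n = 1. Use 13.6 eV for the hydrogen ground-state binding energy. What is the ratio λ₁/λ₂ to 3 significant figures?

λ ∝ 1/ΔE ∝ 1/(1/n_f² − 1/n_i²), and the Z² and hc factors cancel in the ratio.
λ₁/λ₂ = (1/1² − 1/2²)/(1/3² − 1/6²) = 0.7500/0.08333 = 9.00.

9.00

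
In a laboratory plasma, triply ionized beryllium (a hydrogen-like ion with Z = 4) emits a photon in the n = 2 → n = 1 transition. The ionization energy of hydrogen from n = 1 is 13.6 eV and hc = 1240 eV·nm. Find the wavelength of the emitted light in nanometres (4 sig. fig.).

7.598 nm

For Z = 4 the level energies scale as Z², so the effective Rydberg energy is 13.6 × 16 = 217.6 eV.
ΔE = 217.6 × (1/1² − 1/2²) = 217.6 × 0.7500 = 163.2 eV.
λ = hc/ΔE = 1240 / 163.2 = 7.598 nm.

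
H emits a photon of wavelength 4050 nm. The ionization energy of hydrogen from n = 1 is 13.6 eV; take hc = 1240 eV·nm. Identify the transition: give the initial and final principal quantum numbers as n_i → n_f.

The photon energy is ΔE = hc/λ = 1240 / 4050 = 0.3062 eV.
With Z = 1, ΔE = 13.60 × (1/n_f² − 1/n_i²), so 1/n_f² − 1/n_i² = 0.02251.
Trying n_f = 4 gives 1/n_i² = 0.03999, i.e. n_i ≈ 5; this pair matches.

n_i = 5, n_f = 4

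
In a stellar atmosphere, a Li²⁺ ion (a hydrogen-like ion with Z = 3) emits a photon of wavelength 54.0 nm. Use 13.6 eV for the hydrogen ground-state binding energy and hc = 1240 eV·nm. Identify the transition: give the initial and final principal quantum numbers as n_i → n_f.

The photon energy is ΔE = hc/λ = 1240 / 54.0 = 22.96 eV.
With Z = 3, ΔE = 122.4 × (1/n_f² − 1/n_i²), so 1/n_f² − 1/n_i² = 0.1876.
Trying n_f = 2 gives 1/n_i² = 0.06239, i.e. n_i ≈ 4; this pair matches.

n_i = 4, n_f = 2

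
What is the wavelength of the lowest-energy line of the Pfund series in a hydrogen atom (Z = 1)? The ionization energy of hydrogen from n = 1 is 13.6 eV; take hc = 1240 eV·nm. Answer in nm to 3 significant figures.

7460 nm

The Pfund series terminates on n_f = 5; the first line has n_i = 5+1 = 6.
ΔE = 13.60 × (1/5² − 1/6²) = 0.1662 eV.
λ = 1240 / 0.1662 = 7460 nm.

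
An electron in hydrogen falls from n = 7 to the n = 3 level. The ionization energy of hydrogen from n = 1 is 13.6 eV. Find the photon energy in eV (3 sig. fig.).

E_7 = −13.60/49 = −0.2776 eV and E_3 = −13.60/9 = −1.511 eV.
The photon energy is |E_7 − E_3| = 1.23 eV.

1.23 eV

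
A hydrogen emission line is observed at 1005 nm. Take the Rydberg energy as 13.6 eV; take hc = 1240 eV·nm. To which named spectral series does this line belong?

Paschen

ΔE = 1240/1005 = 1.234 eV.
This matches 13.6 × (1/3² − 1/7²), so n_f = 3: the Paschen series.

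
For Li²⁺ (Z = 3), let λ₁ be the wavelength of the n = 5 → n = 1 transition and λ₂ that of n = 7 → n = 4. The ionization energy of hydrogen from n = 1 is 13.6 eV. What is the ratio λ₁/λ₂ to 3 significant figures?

λ ∝ 1/ΔE ∝ 1/(1/n_f² − 1/n_i²), and the Z² and hc factors cancel in the ratio.
λ₁/λ₂ = (1/4² − 1/7²)/(1/1² − 1/5²) = 0.04209/0.9600 = 0.0438.

0.0438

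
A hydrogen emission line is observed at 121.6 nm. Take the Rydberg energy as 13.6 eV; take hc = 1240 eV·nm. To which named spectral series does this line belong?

ΔE = 1240/121.6 = 10.20 eV.
This matches 13.6 × (1/1² − 1/2²), so n_f = 1: the Lyman series.

Lyman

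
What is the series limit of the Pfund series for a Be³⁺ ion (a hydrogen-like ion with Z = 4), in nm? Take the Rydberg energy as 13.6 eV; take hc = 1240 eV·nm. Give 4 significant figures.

The Pfund series has lower level n_f = 5; the series limit corresponds to n_i → ∞.
ΔE_max = 13.6 × 16 / 5² = 8.704 eV.
λ_min = 1240 / 8.704 = 142.5 nm.

142.5 nm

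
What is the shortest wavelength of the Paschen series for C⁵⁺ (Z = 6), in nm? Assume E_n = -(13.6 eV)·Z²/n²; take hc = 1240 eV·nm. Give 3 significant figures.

The Paschen series has lower level n_f = 3; the series limit corresponds to n_i → ∞.
ΔE_max = 13.6 × 36 / 3² = 54.40 eV.
λ_min = 1240 / 54.40 = 22.8 nm.

22.8 nm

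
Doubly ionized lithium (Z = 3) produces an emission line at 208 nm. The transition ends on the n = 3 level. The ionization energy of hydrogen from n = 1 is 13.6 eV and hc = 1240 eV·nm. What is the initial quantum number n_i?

The photon energy is ΔE = hc/λ = 1240 / 208 = 5.962 eV.
With Z = 3, ΔE = 122.4 × (1/n_f² − 1/n_i²), so 1/n_f² − 1/n_i² = 0.04871.
With n_f = 3: 1/n_i² = 1/9 − 0.04871 = 0.06241, so n_i ≈ 4.00.

n_i = 4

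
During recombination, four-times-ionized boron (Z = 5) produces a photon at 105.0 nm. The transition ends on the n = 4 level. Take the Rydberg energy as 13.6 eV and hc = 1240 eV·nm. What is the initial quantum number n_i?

The photon energy is ΔE = hc/λ = 1240 / 105.0 = 11.81 eV.
With Z = 5, ΔE = 340.0 × (1/n_f² − 1/n_i²), so 1/n_f² − 1/n_i² = 0.03473.
With n_f = 4: 1/n_i² = 1/16 − 0.03473 = 0.02777, so n_i ≈ 6.00.

n_i = 6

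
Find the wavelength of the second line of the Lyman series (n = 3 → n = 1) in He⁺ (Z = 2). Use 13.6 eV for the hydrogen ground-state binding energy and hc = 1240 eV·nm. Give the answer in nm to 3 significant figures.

The Lyman series terminates on n_f = 1; the second line has n_i = 1+2 = 3.
ΔE = 54.40 × (1/1² − 1/3²) = 48.36 eV.
λ = 1240 / 48.36 = 25.6 nm.

25.6 nm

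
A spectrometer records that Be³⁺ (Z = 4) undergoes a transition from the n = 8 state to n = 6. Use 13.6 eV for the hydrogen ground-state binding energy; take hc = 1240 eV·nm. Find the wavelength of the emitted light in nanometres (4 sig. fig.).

468.9 nm

For Z = 4 the level energies scale as Z², so the effective Rydberg energy is 13.6 × 16 = 217.6 eV.
ΔE = 217.6 × (1/6² − 1/8²) = 217.6 × 0.01215 = 2.644 eV.
λ = hc/ΔE = 1240 / 2.644 = 468.9 nm.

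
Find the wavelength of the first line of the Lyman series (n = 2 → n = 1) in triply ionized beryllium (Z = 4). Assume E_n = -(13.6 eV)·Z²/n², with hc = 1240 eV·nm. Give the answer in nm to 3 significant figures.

7.60 nm

The Lyman series terminates on n_f = 1; the first line has n_i = 1+1 = 2.
ΔE = 217.6 × (1/1² − 1/2²) = 163.2 eV.
λ = 1240 / 163.2 = 7.60 nm.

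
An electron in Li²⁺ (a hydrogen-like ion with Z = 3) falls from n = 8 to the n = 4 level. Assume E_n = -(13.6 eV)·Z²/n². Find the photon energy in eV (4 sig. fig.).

5.738 eV

The Bohr energies scale as Z², so for Z = 3: E_n = −122.4/n² eV.
E_8 = −122.4/64 = −1.913 eV and E_4 = −122.4/16 = −7.650 eV.
The photon energy is |E_8 − E_4| = 5.738 eV.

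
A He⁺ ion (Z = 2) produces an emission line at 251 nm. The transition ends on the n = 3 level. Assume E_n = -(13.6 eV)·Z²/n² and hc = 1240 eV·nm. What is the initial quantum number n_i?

The photon energy is ΔE = hc/λ = 1240 / 251 = 4.940 eV.
With Z = 2, ΔE = 54.40 × (1/n_f² − 1/n_i²), so 1/n_f² − 1/n_i² = 0.09081.
With n_f = 3: 1/n_i² = 1/9 − 0.09081 = 0.02030, so n_i ≈ 7.02.

n_i = 7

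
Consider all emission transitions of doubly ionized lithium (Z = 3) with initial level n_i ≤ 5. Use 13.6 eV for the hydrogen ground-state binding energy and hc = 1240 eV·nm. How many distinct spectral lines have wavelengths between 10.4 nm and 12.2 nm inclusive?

3

Enumerate all n_i → n_f pairs with 1 ≤ n_f < n_i ≤ 5 and compute λ = 1240 / [13.6·9·(1/n_f² − 1/n_i²)].
Lines falling in [10.4, 12.2] nm: 5→1 (10.55 nm), 4→1 (10.81 nm), 3→1 (11.40 nm).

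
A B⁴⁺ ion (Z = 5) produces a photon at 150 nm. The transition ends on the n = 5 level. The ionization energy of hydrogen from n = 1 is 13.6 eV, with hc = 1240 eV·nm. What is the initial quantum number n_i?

The photon energy is ΔE = hc/λ = 1240 / 150 = 8.267 eV.
With Z = 5, ΔE = 340.0 × (1/n_f² − 1/n_i²), so 1/n_f² − 1/n_i² = 0.02431.
With n_f = 5: 1/n_i² = 1/25 − 0.02431 = 0.01569, so n_i ≈ 7.98.

n_i = 8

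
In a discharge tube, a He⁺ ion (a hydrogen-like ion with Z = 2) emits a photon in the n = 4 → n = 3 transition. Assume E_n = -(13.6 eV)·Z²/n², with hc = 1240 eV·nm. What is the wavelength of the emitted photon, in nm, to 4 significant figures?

For Z = 2 the level energies scale as Z², so the effective Rydberg energy is 13.6 × 4 = 54.40 eV.
ΔE = 54.40 × (1/3² − 1/4²) = 54.40 × 0.04861 = 2.644 eV.
λ = hc/ΔE = 1240 / 2.644 = 468.9 nm.

468.9 nm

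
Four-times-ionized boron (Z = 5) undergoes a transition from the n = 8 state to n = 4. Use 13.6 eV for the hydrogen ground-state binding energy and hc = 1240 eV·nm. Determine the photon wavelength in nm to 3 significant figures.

77.8 nm

For Z = 5 the level energies scale as Z², so the effective Rydberg energy is 13.6 × 25 = 340.0 eV.
ΔE = 340.0 × (1/4² − 1/8²) = 340.0 × 0.04688 = 15.94 eV.
λ = hc/ΔE = 1240 / 15.94 = 77.8 nm.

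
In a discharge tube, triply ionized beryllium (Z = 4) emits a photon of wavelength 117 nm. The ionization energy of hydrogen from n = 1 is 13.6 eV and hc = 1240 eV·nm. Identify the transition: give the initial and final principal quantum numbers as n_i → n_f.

n_i = 4, n_f = 3

The photon energy is ΔE = hc/λ = 1240 / 117 = 10.60 eV.
With Z = 4, ΔE = 217.6 × (1/n_f² − 1/n_i²), so 1/n_f² − 1/n_i² = 0.04871.
Trying n_f = 3 gives 1/n_i² = 0.06241, i.e. n_i ≈ 4; this pair matches.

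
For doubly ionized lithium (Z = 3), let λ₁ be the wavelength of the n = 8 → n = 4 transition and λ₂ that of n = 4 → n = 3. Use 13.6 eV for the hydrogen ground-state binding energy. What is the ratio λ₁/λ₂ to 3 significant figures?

λ ∝ 1/ΔE ∝ 1/(1/n_f² − 1/n_i²), and the Z² and hc factors cancel in the ratio.
λ₁/λ₂ = (1/3² − 1/4²)/(1/4² − 1/8²) = 0.04861/0.04688 = 1.04.

1.04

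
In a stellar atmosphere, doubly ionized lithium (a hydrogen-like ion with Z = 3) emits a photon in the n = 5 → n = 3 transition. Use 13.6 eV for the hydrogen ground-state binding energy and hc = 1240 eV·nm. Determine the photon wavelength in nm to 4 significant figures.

For Z = 3 the level energies scale as Z², so the effective Rydberg energy is 13.6 × 9 = 122.4 eV.
ΔE = 122.4 × (1/3² − 1/5²) = 122.4 × 0.07111 = 8.704 eV.
λ = hc/ΔE = 1240 / 8.704 = 142.5 nm.

142.5 nm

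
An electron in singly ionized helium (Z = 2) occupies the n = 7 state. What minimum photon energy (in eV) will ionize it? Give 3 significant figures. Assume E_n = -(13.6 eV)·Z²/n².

E_n = −13.6 Z²/n² = −54.40/n² eV for Z = 2.
E_7 = −54.40/49 = −1.11 eV, so ionization (to E = 0) requires 1.11 eV.

1.11 eV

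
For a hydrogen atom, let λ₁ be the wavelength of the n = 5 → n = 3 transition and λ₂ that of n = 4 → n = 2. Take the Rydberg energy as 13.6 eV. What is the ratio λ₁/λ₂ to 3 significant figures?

2.64

λ ∝ 1/ΔE ∝ 1/(1/n_f² − 1/n_i²), and the Z² and hc factors cancel in the ratio.
λ₁/λ₂ = (1/2² − 1/4²)/(1/3² − 1/5²) = 0.1875/0.07111 = 2.64.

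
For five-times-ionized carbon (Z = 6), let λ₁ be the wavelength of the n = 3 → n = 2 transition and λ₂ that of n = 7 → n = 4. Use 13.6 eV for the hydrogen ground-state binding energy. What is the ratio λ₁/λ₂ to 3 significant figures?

λ ∝ 1/ΔE ∝ 1/(1/n_f² − 1/n_i²), and the Z² and hc factors cancel in the ratio.
λ₁/λ₂ = (1/4² − 1/7²)/(1/2² − 1/3²) = 0.04209/0.1389 = 0.303.

0.303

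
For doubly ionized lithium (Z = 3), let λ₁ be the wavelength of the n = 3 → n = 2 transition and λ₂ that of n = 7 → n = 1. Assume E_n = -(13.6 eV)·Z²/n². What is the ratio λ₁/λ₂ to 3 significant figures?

7.05

λ ∝ 1/ΔE ∝ 1/(1/n_f² − 1/n_i²), and the Z² and hc factors cancel in the ratio.
λ₁/λ₂ = (1/1² − 1/7²)/(1/2² − 1/3²) = 0.9796/0.1389 = 7.05.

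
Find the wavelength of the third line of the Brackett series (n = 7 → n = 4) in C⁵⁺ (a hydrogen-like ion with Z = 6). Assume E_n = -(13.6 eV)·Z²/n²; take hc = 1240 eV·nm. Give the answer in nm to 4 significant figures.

The Brackett series terminates on n_f = 4; the third line has n_i = 4+3 = 7.
ΔE = 489.6 × (1/4² − 1/7²) = 20.61 eV.
λ = 1240 / 20.61 = 60.17 nm.

60.17 nm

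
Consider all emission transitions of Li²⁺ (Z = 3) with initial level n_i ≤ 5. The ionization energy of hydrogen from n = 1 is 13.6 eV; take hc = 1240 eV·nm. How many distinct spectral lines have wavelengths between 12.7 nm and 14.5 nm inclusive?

1

Enumerate all n_i → n_f pairs with 1 ≤ n_f < n_i ≤ 5 and compute λ = 1240 / [13.6·9·(1/n_f² − 1/n_i²)].
Lines falling in [12.7, 14.5] nm: 2→1 (13.51 nm).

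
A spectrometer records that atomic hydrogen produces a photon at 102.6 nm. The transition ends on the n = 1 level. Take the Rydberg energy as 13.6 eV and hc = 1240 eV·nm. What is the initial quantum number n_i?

n_i = 3

The photon energy is ΔE = hc/λ = 1240 / 102.6 = 12.09 eV.
With Z = 1, ΔE = 13.60 × (1/n_f² − 1/n_i²), so 1/n_f² − 1/n_i² = 0.8887.
With n_f = 1: 1/n_i² = 1/1 − 0.8887 = 0.1113, so n_i ≈ 3.00.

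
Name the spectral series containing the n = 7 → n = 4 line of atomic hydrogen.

Brackett

The series is set by the lower level: n_f = 4 is the Brackett series.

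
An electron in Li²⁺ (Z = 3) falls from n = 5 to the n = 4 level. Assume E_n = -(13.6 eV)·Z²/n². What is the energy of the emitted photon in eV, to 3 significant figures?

The Bohr energies scale as Z², so for Z = 3: E_n = −122.4/n² eV.
E_5 = −122.4/25 = −4.896 eV and E_4 = −122.4/16 = −7.650 eV.
The photon energy is |E_5 − E_4| = 2.75 eV.

2.75 eV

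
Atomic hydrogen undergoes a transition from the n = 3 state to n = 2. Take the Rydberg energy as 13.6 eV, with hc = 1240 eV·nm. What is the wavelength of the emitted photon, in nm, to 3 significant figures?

ΔE = 13.60 × (1/2² − 1/3²) = 13.60 × 0.1389 = 1.889 eV.
λ = hc/ΔE = 1240 / 1.889 = 656 nm.

656 nm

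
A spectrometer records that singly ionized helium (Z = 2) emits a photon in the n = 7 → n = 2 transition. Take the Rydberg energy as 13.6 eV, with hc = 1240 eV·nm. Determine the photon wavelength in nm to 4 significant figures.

For Z = 2 the level energies scale as Z², so the effective Rydberg energy is 13.6 × 4 = 54.40 eV.
ΔE = 54.40 × (1/2² − 1/7²) = 54.40 × 0.2296 = 12.49 eV.
λ = hc/ΔE = 1240 / 12.49 = 99.28 nm.

99.28 nm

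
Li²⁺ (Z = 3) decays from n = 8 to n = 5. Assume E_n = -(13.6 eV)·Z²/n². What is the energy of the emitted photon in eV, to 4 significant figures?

2.984 eV

The Bohr energies scale as Z², so for Z = 3: E_n = −122.4/n² eV.
E_8 = −122.4/64 = −1.913 eV and E_5 = −122.4/25 = −4.896 eV.
The photon energy is |E_8 − E_5| = 2.984 eV.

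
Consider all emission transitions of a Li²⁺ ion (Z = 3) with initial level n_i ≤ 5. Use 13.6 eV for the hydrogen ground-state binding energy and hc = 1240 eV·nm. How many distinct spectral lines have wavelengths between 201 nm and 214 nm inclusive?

1

Enumerate all n_i → n_f pairs with 1 ≤ n_f < n_i ≤ 5 and compute λ = 1240 / [13.6·9·(1/n_f² − 1/n_i²)].
Lines falling in [201, 214] nm: 4→3 (208.4 nm).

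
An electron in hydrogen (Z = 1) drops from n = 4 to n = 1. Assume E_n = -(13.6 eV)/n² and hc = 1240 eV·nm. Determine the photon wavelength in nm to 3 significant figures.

97.3 nm

ΔE = 13.60 × (1/1² − 1/4²) = 13.60 × 0.9375 = 12.75 eV.
λ = hc/ΔE = 1240 / 12.75 = 97.3 nm.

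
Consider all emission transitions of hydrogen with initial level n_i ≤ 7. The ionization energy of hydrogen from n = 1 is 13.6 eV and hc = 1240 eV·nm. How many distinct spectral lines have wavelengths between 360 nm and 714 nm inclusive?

5

Enumerate all n_i → n_f pairs with 1 ≤ n_f < n_i ≤ 7 and compute λ = 1240 / [13.6·1·(1/n_f² − 1/n_i²)].
Lines falling in [360, 714] nm: 7→2 (397.1 nm), 6→2 (410.3 nm), 5→2 (434.2 nm), 4→2 (486.3 nm), 3→2 (656.5 nm).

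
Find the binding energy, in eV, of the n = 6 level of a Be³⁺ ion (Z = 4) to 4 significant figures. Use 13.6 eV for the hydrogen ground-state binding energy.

6.044 eV

E_n = −13.6 Z²/n² = −217.6/n² eV for Z = 4.
E_6 = −217.6/36 = −6.044 eV, so ionization (to E = 0) requires 6.044 eV.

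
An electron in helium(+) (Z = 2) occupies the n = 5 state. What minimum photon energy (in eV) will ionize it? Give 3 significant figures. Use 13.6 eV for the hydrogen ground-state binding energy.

E_n = −13.6 Z²/n² = −54.40/n² eV for Z = 2.
E_5 = −54.40/25 = −2.18 eV, so ionization (to E = 0) requires 2.18 eV.

2.18 eV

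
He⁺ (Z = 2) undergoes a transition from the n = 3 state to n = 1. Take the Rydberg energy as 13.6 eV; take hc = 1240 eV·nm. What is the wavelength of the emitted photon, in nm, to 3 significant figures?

25.6 nm

For Z = 2 the level energies scale as Z², so the effective Rydberg energy is 13.6 × 4 = 54.40 eV.
ΔE = 54.40 × (1/1² − 1/3²) = 54.40 × 0.8889 = 48.36 eV.
λ = hc/ΔE = 1240 / 48.36 = 25.6 nm.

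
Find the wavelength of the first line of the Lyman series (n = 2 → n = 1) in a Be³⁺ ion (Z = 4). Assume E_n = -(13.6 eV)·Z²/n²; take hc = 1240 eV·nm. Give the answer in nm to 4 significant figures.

7.598 nm

The Lyman series terminates on n_f = 1; the first line has n_i = 1+1 = 2.
ΔE = 217.6 × (1/1² − 1/2²) = 163.2 eV.
λ = 1240 / 163.2 = 7.598 nm.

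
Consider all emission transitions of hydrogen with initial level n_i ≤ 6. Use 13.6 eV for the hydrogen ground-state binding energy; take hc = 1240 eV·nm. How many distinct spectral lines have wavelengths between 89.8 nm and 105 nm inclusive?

4

Enumerate all n_i → n_f pairs with 1 ≤ n_f < n_i ≤ 6 and compute λ = 1240 / [13.6·1·(1/n_f² − 1/n_i²)].
Lines falling in [89.8, 105] nm: 6→1 (93.78 nm), 5→1 (94.98 nm), 4→1 (97.25 nm), 3→1 (102.6 nm).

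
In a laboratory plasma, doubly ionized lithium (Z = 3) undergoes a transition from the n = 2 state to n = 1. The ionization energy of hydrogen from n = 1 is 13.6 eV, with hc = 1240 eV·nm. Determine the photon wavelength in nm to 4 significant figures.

13.51 nm

For Z = 3 the level energies scale as Z², so the effective Rydberg energy is 13.6 × 9 = 122.4 eV.
ΔE = 122.4 × (1/1² − 1/2²) = 122.4 × 0.7500 = 91.80 eV.
λ = hc/ΔE = 1240 / 91.80 = 13.51 nm.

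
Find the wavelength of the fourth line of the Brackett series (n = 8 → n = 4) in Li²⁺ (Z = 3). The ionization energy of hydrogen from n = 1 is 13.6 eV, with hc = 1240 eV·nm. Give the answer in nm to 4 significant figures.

216.1 nm

The Brackett series terminates on n_f = 4; the fourth line has n_i = 4+4 = 8.
ΔE = 122.4 × (1/4² − 1/8²) = 5.738 eV.
λ = 1240 / 5.738 = 216.1 nm.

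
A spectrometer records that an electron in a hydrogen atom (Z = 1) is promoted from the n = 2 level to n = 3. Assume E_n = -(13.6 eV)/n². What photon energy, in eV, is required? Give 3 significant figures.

E_3 = −13.60/9 = −1.511 eV and E_2 = −13.60/4 = −3.400 eV.
The photon energy is |E_3 − E_2| = 1.89 eV.

1.89 eV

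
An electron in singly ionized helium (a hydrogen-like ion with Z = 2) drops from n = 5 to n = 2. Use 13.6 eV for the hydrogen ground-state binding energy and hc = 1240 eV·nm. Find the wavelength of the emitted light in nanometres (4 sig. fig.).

For Z = 2 the level energies scale as Z², so the effective Rydberg energy is 13.6 × 4 = 54.40 eV.
ΔE = 54.40 × (1/2² − 1/5²) = 54.40 × 0.2100 = 11.42 eV.
λ = hc/ΔE = 1240 / 11.42 = 108.5 nm.

108.5 nm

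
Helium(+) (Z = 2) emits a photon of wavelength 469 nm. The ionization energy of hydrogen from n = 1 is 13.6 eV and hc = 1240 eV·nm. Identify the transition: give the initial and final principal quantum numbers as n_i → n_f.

n_i = 4, n_f = 3

The photon energy is ΔE = hc/λ = 1240 / 469 = 2.644 eV.
With Z = 2, ΔE = 54.40 × (1/n_f² − 1/n_i²), so 1/n_f² − 1/n_i² = 0.04860.
Trying n_f = 3 gives 1/n_i² = 0.06251, i.e. n_i ≈ 4; this pair matches.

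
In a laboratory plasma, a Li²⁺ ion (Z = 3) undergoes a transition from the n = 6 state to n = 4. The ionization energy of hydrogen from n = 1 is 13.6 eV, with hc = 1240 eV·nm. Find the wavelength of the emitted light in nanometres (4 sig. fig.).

For Z = 3 the level energies scale as Z², so the effective Rydberg energy is 13.6 × 9 = 122.4 eV.
ΔE = 122.4 × (1/4² − 1/6²) = 122.4 × 0.03472 = 4.250 eV.
λ = hc/ΔE = 1240 / 4.250 = 291.8 nm.

291.8 nm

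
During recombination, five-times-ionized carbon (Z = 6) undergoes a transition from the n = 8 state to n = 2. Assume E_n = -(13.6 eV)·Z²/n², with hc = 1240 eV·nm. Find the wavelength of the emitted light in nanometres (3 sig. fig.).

For Z = 6 the level energies scale as Z², so the effective Rydberg energy is 13.6 × 36 = 489.6 eV.
ΔE = 489.6 × (1/2² − 1/8²) = 489.6 × 0.2344 = 114.8 eV.
λ = hc/ΔE = 1240 / 114.8 = 10.8 nm.

10.8 nm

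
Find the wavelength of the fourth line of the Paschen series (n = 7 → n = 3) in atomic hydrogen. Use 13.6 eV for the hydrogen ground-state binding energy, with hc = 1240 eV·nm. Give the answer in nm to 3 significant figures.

1010 nm

The Paschen series terminates on n_f = 3; the fourth line has n_i = 3+4 = 7.
ΔE = 13.60 × (1/3² − 1/7²) = 1.234 eV.
λ = 1240 / 1.234 = 1010 nm.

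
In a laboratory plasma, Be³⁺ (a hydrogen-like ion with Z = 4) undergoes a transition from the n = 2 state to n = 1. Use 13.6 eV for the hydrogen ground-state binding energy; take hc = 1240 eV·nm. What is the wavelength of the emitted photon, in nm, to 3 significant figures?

For Z = 4 the level energies scale as Z², so the effective Rydberg energy is 13.6 × 16 = 217.6 eV.
ΔE = 217.6 × (1/1² − 1/2²) = 217.6 × 0.7500 = 163.2 eV.
λ = hc/ΔE = 1240 / 163.2 = 7.60 nm.

7.60 nm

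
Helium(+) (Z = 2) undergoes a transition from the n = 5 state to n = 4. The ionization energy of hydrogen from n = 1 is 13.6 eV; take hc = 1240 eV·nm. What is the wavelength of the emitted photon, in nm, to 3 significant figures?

For Z = 2 the level energies scale as Z², so the effective Rydberg energy is 13.6 × 4 = 54.40 eV.
ΔE = 54.40 × (1/4² − 1/5²) = 54.40 × 0.02250 = 1.224 eV.
λ = hc/ΔE = 1240 / 1.224 = 1010 nm.

1010 nm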